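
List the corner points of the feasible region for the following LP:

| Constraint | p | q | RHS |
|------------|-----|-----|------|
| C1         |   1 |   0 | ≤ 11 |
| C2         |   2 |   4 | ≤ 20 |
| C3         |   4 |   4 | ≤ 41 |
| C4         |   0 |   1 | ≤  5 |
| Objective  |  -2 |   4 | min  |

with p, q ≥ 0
Each vertex is the intersection of two constraint boundaries that also satisfies all remaining constraints:
  p = 0 and q = 0 → (0, 0)
  2p + 4q = 20 and q = 0 → (10, 0)
  2p + 4q = 20 and q = 5 → (0, 5)

Vertices: (0, 0), (10, 0), (0, 5)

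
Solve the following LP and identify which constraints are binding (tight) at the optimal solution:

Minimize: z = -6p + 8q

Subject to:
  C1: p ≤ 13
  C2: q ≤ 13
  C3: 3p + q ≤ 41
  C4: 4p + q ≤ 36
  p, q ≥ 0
Optimal: p = 9, q = 0
Slack at optimum:
  C1: slack = 4
  C2: slack = 13
  C3: slack = 14
  C4: slack = 0 (binding)
  p ≥ 0: p = 9
  q ≥ 0: q = 0 (binding)
Binding constraints: C4, q ≥ 0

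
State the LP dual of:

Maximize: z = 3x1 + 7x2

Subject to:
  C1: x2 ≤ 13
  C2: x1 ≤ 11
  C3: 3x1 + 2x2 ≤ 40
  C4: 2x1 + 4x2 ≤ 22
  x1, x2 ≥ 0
Minimize: z = 13y1 + 11y2 + 40y3 + 22y4

Subject to:
  C1: -y2 - 3y3 - 2y4 ≤ -3
  C2: -y1 - 2y3 - 4y4 ≤ -7
  y1, y2, y3, y4 ≥ 0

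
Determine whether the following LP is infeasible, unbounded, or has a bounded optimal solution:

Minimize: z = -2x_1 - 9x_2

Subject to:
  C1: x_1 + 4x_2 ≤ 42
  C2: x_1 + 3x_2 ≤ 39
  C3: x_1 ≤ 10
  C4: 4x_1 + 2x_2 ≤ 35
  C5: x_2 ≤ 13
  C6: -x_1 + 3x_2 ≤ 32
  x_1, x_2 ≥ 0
The point (0, 10.5) satisfies every constraint, so the LP is feasible; the constraints give x_1 ≤ 10 and x_2 ≤ 13, which with x_1, x_2 ≥ 0 keep the feasible region inside a bounded box. A feasible, bounded LP attains a finite optimum at a vertex.

Evaluating z = -2x_1 - 9x_2 at each vertex:
  (0, 0): z = 0
  (8.75, 0): z = -17.5
  (4, 9.5): z = -93.5
  (0, 10.5): z = -94.5

Bounded optimum: z* = -94.5 at (0, 10.5).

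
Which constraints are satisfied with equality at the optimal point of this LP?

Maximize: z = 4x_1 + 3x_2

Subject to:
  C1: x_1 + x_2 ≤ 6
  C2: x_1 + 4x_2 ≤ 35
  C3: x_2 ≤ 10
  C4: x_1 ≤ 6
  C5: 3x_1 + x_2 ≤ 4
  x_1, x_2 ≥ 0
Optimal: x_1 = 0, x_2 = 4
Slack at optimum:
  C1: slack = 2
  C2: slack = 19
  C3: slack = 6
  C4: slack = 6
  C5: slack = 0 (binding)
  x_1 ≥ 0: x_1 = 0 (binding)
  x_2 ≥ 0: x_2 = 4
Binding constraints: C5, x_1 ≥ 0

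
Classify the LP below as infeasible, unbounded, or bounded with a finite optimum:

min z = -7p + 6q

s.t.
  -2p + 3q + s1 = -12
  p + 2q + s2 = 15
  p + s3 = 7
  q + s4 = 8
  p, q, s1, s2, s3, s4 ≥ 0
The point (7, 0) satisfies every constraint, so the LP is feasible; the constraints give p ≤ 7 and q ≤ 8, which with p, q ≥ 0 keep the feasible region inside a bounded box. A feasible, bounded LP attains a finite optimum at a vertex.

Evaluating z = -7p + 6q at each vertex:
  (6, 0): z = -42
  (7, 0): z = -49
  (7, 0.6667): z = -45

The LP has an optimal solution: (7, 0) with z = -49.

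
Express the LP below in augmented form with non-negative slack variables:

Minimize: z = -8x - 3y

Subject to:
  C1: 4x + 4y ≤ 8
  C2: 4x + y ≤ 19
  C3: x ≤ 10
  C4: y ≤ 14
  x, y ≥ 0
min z = -8x - 3y

s.t.
  4x + 4y + s1 = 8
  4x + y + s2 = 19
  x + s3 = 10
  y + s4 = 14
  x, y, s1, s2, s3, s4 ≥ 0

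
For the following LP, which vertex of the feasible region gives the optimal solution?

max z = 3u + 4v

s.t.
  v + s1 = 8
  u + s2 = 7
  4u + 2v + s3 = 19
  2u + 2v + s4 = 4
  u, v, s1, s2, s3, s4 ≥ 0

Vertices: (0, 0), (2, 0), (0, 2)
Evaluating z = 3u + 4v at each vertex:
  (0, 0): z = 0
  (2, 0): z = 6
  (0, 2): z = 8

The largest value is z = 8, attained at (0, 2).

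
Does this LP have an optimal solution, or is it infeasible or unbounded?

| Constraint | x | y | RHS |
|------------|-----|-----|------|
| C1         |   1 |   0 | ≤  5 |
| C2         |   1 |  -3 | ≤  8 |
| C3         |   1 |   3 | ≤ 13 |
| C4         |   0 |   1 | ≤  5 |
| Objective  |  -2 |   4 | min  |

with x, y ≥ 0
The point (5, 0) satisfies every constraint, so the LP is feasible; the constraints give x ≤ 5 and y ≤ 5, which with x, y ≥ 0 keep the feasible region inside a bounded box. A feasible, bounded LP attains a finite optimum at a vertex.

Evaluating z = -2x + 4y at each vertex:
  (0, 0): z = 0
  (5, 0): z = -10
  (5, 2.667): z = 0.6667
  (0, 4.333): z = 17.33

The LP has an optimal solution: (5, 0) with z = -10.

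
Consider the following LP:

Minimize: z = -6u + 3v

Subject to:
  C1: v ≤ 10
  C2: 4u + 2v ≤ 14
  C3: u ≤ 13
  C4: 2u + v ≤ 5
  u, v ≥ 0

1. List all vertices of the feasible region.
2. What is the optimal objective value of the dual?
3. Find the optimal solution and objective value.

1. (0, 0), (2.5, 0), (0, 5)
2. -15 (by strong duality, equal to the primal optimum)
3. u = 2.5, v = 0, z = -15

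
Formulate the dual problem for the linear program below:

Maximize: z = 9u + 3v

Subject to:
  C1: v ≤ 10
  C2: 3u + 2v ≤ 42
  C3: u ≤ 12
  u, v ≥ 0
Minimize: z = 10y1 + 42y2 + 12y3

Subject to:
  C1: -3y2 - y3 ≤ -9
  C2: -y1 - 2y2 ≤ -3
  y1, y2, y3 ≥ 0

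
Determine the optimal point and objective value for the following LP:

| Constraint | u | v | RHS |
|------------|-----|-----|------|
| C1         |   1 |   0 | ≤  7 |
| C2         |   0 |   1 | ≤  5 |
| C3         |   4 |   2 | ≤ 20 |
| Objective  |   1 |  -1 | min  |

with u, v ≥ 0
Each vertex is the intersection of two constraint boundaries that also satisfies all remaining constraints:
  u = 0 and v = 0 → (0, 0)
  4u + 2v = 20 and v = 0 → (5, 0)
  v = 5 and 4u + 2v = 20 → (2.5, 5)
  v = 5 and u = 0 → (0, 5)

Evaluating z = u - v at each vertex:
  (0, 0): z = 0
  (5, 0): z = 5
  (2.5, 5): z = -2.5
  (0, 5): z = -5

The minimum is at (0, 5) with z = -5.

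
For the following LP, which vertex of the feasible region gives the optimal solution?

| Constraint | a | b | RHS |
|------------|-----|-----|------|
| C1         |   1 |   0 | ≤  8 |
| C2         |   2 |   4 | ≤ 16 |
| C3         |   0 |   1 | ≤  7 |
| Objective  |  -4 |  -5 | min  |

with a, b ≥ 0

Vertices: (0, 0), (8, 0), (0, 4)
(8, 0) with z = -32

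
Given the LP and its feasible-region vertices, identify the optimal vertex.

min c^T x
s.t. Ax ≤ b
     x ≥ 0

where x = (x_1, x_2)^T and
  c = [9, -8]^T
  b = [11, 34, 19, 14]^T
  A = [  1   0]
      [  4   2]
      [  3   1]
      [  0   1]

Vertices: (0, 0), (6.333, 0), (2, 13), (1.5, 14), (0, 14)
(0, 14) with z = -112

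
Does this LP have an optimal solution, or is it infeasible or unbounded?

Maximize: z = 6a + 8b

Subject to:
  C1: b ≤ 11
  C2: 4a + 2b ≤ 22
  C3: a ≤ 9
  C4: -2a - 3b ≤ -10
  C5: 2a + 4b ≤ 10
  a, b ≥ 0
The point (5, 0) satisfies every constraint, so the LP is feasible; the constraints give a ≤ 9 and b ≤ 11, which with a, b ≥ 0 keep the feasible region inside a bounded box. A feasible, bounded LP attains a finite optimum at a vertex.

Evaluating z = 6a + 8b at each vertex:
  (5, 0): z = 30

Feasible with finite optimum z* = 30 at (5, 0).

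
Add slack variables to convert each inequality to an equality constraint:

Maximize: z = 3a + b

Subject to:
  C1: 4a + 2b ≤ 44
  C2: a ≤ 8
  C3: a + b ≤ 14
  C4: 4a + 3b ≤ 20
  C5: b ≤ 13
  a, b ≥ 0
max z = 3a + b

s.t.
  4a + 2b + s1 = 44
  a + s2 = 8
  a + b + s3 = 14
  4a + 3b + s4 = 20
  b + s5 = 13
  a, b, s1, s2, s3, s4, s5 ≥ 0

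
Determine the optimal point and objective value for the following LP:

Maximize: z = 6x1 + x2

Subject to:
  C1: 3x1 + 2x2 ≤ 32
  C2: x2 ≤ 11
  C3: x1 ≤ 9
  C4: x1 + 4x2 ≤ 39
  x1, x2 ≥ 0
x1 = 9, x2 = 2.5, z = 56.5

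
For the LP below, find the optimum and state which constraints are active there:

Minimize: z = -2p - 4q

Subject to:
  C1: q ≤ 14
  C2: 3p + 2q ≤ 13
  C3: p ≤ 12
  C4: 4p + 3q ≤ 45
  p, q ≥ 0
Optimal: p = 0, q = 6.5
Binding: C2, p ≥ 0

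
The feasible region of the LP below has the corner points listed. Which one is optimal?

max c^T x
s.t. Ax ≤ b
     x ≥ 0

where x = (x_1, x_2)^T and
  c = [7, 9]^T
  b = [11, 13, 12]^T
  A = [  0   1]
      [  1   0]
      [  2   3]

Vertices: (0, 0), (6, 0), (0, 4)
Evaluating z = 7x_1 + 9x_2 at each vertex:
  (0, 0): z = 0
  (6, 0): z = 42
  (0, 4): z = 36

The largest value is z = 42, attained at (6, 0).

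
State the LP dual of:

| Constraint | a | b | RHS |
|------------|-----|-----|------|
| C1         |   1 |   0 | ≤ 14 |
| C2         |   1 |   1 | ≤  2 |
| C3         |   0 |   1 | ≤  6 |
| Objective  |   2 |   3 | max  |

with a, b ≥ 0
Minimize: z = 14y1 + 2y2 + 6y3

Subject to:
  C1: -y1 - y2 ≤ -2
  C2: -y2 - y3 ≤ -3
  y1, y2, y3 ≥ 0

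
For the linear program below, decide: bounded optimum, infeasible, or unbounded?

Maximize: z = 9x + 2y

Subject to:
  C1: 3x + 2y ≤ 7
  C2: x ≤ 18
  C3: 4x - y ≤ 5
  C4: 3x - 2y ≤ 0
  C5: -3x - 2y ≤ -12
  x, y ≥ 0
C1 requires 3x + 2y ≤ 7, while C5 (-3x - 2y ≤ -12) is equivalent to 3x + 2y ≥ 12. Together they would need 12 ≤ 3x + 2y ≤ 7, which is impossible since 12 > 7. No point satisfies all constraints.

Infeasible — the constraint set is empty.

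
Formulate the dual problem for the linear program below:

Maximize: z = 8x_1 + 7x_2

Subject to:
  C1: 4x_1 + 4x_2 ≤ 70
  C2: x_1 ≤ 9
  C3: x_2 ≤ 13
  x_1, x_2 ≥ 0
Minimize: z = 70y1 + 9y2 + 13y3

Subject to:
  C1: -4y1 - y2 ≤ -8
  C2: -4y1 - y3 ≤ -7
  y1, y2, y3 ≥ 0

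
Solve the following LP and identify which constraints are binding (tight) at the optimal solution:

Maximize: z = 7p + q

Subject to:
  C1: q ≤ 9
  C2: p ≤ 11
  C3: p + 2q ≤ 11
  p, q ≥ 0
Optimal: p = 11, q = 0
Slack at optimum:
  C1: slack = 9
  C2: slack = 0 (binding)
  C3: slack = 0 (binding)
  p ≥ 0: p = 11
  q ≥ 0: q = 0 (binding)
Binding constraints: C2, C3, q ≥ 0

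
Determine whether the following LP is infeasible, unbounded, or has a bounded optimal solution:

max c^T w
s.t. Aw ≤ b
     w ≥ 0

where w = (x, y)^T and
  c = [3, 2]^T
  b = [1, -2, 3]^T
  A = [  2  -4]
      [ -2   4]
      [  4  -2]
One constraint requires 2x - 4y ≤ 1, while the constraint -2x + 4y ≤ -2 is equivalent to 2x - 4y ≥ 2. Together they would need 2 ≤ 2x - 4y ≤ 1, which is impossible since 2 > 1. No point satisfies all constraints.

Infeasible: no point satisfies all constraints simultaneously.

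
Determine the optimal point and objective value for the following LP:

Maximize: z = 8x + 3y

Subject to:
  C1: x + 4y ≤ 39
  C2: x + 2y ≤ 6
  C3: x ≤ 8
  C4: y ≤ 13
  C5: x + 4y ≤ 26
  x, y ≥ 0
Each vertex is the intersection of two constraint boundaries that also satisfies all remaining constraints:
  x = 0 and y = 0 → (0, 0)
  x + 2y = 6 and y = 0 → (6, 0)
  x + 2y = 6 and x = 0 → (0, 3)

Evaluating z = 8x + 3y at each vertex:
  (0, 0): z = 0
  (6, 0): z = 48
  (0, 3): z = 9

The maximum is at (6, 0) with z = 48.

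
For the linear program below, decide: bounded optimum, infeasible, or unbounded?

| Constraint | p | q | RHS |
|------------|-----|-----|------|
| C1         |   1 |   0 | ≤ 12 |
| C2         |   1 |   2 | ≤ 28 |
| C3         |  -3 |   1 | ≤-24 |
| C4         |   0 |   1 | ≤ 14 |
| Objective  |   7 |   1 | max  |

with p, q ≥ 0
The point (12, 8) satisfies every constraint, so the LP is feasible; the constraints give p ≤ 12 and q ≤ 14, which with p, q ≥ 0 keep the feasible region inside a bounded box. A feasible, bounded LP attains a finite optimum at a vertex.

Evaluating z = 7p + q at each vertex:
  (8, 0): z = 56
  (12, 0): z = 84
  (12, 8): z = 92
  (10.86, 8.571): z = 84.57

Feasible with finite optimum z* = 92 at (12, 8).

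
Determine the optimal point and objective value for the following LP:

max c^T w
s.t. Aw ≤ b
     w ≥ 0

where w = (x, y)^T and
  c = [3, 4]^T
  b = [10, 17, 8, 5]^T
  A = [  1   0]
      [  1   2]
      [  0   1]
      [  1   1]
Each vertex is the intersection of two constraint boundaries that also satisfies all remaining constraints:
  x = 0 and y = 0 → (0, 0)
  x + y = 5 and y = 0 → (5, 0)
  x + y = 5 and x = 0 → (0, 5)

Evaluating z = 3x + 4y at each vertex:
  (0, 0): z = 0
  (5, 0): z = 15
  (0, 5): z = 20

The maximum is at (0, 5) with z = 20.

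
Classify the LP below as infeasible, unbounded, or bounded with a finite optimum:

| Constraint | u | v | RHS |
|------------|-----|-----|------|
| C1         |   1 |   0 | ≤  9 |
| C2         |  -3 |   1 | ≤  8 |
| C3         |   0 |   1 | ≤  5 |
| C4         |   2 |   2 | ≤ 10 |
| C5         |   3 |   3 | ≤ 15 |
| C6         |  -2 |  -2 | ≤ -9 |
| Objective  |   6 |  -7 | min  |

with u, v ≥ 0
The point (0, 5) satisfies every constraint, so the LP is feasible; the constraints give u ≤ 9 and v ≤ 5, which with u, v ≥ 0 keep the feasible region inside a bounded box. A feasible, bounded LP attains a finite optimum at a vertex.

Evaluating z = 6u - 7v at each vertex:
  (4.5, 0): z = 27
  (5, 0): z = 30
  (0, 5): z = -35
  (0, 4.5): z = -31.5

Feasible with finite optimum z* = -35 at (0, 5).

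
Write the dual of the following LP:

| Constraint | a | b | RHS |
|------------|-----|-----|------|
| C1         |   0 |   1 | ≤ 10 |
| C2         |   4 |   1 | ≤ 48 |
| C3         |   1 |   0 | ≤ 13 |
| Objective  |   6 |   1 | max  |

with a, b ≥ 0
Minimize: z = 10y1 + 48y2 + 13y3

Subject to:
  C1: -4y2 - y3 ≤ -6
  C2: -y1 - y2 ≤ -1
  y1, y2, y3 ≥ 0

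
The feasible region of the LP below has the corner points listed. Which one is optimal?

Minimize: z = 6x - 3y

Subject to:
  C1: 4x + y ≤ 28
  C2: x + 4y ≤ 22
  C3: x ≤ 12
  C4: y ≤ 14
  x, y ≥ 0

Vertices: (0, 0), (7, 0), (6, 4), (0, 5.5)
Evaluating z = 6x - 3y at each vertex:
  (0, 0): z = 0
  (7, 0): z = 42
  (6, 4): z = 24
  (0, 5.5): z = -16.5

The smallest value is z = -16.5, attained at (0, 5.5).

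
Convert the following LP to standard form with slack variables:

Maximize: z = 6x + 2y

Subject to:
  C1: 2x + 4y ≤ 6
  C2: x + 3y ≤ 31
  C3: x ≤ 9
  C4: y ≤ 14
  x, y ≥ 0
max z = 6x + 2y

s.t.
  2x + 4y + s1 = 6
  x + 3y + s2 = 31
  x + s3 = 9
  y + s4 = 14
  x, y, s1, s2, s3, s4 ≥ 0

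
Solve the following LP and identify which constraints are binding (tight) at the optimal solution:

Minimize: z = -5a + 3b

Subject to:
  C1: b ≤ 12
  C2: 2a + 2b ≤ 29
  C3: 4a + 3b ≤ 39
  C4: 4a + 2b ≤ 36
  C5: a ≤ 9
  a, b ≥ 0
Optimal: a = 9, b = 0
Binding: C4, C5, b ≥ 0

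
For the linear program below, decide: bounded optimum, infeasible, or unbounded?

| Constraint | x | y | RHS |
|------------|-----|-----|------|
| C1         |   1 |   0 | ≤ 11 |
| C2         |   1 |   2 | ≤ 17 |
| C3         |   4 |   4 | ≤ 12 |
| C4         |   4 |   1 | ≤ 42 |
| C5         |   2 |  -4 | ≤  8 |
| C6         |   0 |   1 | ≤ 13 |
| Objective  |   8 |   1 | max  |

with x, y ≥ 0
The point (3, 0) satisfies every constraint, so the LP is feasible; the constraints give x ≤ 11 and y ≤ 13, which with x, y ≥ 0 keep the feasible region inside a bounded box. A feasible, bounded LP attains a finite optimum at a vertex.

Evaluating z = 8x + y at each vertex:
  (0, 0): z = 0
  (3, 0): z = 24
  (0, 3): z = 3

Bounded optimum: z* = 24 at (3, 0).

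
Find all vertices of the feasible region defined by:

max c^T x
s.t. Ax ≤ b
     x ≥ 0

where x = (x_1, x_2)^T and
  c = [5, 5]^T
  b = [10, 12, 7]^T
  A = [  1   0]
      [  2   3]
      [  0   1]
Each vertex is the intersection of two constraint boundaries that also satisfies all remaining constraints:
  x_1 = 0 and x_2 = 0 → (0, 0)
  2x_1 + 3x_2 = 12 and x_2 = 0 → (6, 0)
  2x_1 + 3x_2 = 12 and x_1 = 0 → (0, 4)

Vertices: (0, 0), (6, 0), (0, 4)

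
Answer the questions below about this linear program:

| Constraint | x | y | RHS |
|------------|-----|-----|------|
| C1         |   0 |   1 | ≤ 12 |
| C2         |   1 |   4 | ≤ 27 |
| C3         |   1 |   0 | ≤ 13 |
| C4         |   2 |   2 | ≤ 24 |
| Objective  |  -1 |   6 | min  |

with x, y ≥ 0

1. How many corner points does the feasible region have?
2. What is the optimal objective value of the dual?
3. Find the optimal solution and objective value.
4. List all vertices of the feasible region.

1. 4
2. -12 (by strong duality, equal to the primal optimum)
3. x = 12, y = 0, z = -12
4. (0, 0), (12, 0), (7, 5), (0, 6.75)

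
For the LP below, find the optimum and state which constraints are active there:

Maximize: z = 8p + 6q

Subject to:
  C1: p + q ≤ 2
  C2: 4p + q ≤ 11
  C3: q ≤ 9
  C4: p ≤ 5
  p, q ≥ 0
Optimal: p = 2, q = 0
Binding: C1, q ≥ 0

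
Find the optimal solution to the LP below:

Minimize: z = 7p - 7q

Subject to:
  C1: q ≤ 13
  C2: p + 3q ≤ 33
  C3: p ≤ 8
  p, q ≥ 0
p = 0, q = 11, z = -77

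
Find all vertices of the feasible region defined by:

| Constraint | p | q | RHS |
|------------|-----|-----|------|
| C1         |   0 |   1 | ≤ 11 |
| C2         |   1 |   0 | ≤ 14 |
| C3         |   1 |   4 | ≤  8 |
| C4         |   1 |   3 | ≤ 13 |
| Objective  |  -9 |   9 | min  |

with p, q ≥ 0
Each vertex is the intersection of two constraint boundaries that also satisfies all remaining constraints:
  p = 0 and q = 0 → (0, 0)
  p + 4q = 8 and q = 0 → (8, 0)
  p + 4q = 8 and p = 0 → (0, 2)

Vertices: (0, 0), (8, 0), (0, 2)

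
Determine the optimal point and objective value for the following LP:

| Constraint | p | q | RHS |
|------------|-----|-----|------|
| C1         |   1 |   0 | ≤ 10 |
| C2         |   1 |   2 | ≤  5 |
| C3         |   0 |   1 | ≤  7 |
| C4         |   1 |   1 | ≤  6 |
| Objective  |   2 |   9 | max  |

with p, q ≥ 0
p = 0, q = 2.5, z = 22.5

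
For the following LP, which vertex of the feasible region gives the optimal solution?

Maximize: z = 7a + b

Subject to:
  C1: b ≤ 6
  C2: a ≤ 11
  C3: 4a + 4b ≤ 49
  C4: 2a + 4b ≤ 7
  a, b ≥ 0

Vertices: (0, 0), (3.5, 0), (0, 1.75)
(3.5, 0) with z = 24.5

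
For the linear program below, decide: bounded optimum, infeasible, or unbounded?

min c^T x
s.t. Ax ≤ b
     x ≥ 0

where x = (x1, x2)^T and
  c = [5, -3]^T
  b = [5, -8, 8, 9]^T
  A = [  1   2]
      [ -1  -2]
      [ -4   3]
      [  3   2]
One constraint requires x1 + 2x2 ≤ 5, while the constraint -x1 - 2x2 ≤ -8 is equivalent to x1 + 2x2 ≥ 8. Together they would need 8 ≤ x1 + 2x2 ≤ 5, which is impossible since 8 > 5. No point satisfies all constraints.

Infeasible — the constraint set is empty.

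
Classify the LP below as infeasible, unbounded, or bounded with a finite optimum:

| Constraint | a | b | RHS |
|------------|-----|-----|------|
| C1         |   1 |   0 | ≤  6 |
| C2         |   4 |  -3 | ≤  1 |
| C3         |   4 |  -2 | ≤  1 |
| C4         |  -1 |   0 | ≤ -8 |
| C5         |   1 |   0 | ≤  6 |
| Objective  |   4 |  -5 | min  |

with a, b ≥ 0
C1 requires a ≤ 6, while C4 (-a ≤ -8) is equivalent to a ≥ 8. Together they would need 8 ≤ a ≤ 6, which is impossible since 8 > 6. No point satisfies all constraints.

The feasible region is empty; the LP is infeasible.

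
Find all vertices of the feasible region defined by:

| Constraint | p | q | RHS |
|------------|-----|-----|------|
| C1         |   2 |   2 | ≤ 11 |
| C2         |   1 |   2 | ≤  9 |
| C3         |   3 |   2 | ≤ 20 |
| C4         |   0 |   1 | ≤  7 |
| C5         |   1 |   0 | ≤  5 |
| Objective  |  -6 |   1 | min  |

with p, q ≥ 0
Each vertex is the intersection of two constraint boundaries that also satisfies all remaining constraints:
  p = 0 and q = 0 → (0, 0)
  p = 5 and q = 0 → (5, 0)
  2p + 2q = 11 and p = 5 → (5, 0.5)
  2p + 2q = 11 and p + 2q = 9 → (2, 3.5)
  p + 2q = 9 and p = 0 → (0, 4.5)

Vertices: (0, 0), (5, 0), (5, 0.5), (2, 3.5), (0, 4.5)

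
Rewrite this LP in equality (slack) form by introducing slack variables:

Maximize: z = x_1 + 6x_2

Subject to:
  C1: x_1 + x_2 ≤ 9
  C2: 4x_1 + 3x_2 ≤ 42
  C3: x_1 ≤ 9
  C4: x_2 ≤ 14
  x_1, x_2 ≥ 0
max z = x_1 + 6x_2

s.t.
  x_1 + x_2 + s1 = 9
  4x_1 + 3x_2 + s2 = 42
  x_1 + s3 = 9
  x_2 + s4 = 14
  x_1, x_2, s1, s2, s3, s4 ≥ 0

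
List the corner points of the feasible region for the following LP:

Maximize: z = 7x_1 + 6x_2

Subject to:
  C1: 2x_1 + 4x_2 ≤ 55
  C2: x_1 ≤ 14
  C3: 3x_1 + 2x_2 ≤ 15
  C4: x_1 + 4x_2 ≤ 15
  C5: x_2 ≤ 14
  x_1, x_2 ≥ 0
Each vertex is the intersection of two constraint boundaries that also satisfies all remaining constraints:
  x_1 = 0 and x_2 = 0 → (0, 0)
  3x_1 + 2x_2 = 15 and x_2 = 0 → (5, 0)
  3x_1 + 2x_2 = 15 and x_1 + 4x_2 = 15 → (3, 3)
  x_1 + 4x_2 = 15 and x_1 = 0 → (0, 3.75)

Vertices: (0, 0), (5, 0), (3, 3), (0, 3.75)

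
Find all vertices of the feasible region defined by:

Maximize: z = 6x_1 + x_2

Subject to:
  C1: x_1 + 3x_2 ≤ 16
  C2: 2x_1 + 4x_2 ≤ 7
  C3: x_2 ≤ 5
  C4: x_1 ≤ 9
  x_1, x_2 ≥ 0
Each vertex is the intersection of two constraint boundaries that also satisfies all remaining constraints:
  x_1 = 0 and x_2 = 0 → (0, 0)
  2x_1 + 4x_2 = 7 and x_2 = 0 → (3.5, 0)
  2x_1 + 4x_2 = 7 and x_1 = 0 → (0, 1.75)

Vertices: (0, 0), (3.5, 0), (0, 1.75)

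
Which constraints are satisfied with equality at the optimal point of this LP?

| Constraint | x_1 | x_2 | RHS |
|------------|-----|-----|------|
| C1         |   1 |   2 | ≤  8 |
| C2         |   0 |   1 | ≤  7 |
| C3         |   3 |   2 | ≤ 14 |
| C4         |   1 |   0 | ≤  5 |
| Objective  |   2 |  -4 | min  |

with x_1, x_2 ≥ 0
Optimal: x_1 = 0, x_2 = 4
Slack at optimum:
  C1: slack = 0 (binding)
  C2: slack = 3
  C3: slack = 6
  C4: slack = 5
  x_1 ≥ 0: x_1 = 0 (binding)
  x_2 ≥ 0: x_2 = 4
Binding constraints: C1, x_1 ≥ 0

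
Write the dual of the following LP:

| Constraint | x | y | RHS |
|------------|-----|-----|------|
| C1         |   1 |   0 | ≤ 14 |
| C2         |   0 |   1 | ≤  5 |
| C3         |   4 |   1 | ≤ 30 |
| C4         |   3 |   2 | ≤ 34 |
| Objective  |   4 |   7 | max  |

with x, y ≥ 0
Minimize: z = 14y1 + 5y2 + 30y3 + 34y4

Subject to:
  C1: -y1 - 4y3 - 3y4 ≤ -4
  C2: -y2 - y3 - 2y4 ≤ -7
  y1, y2, y3, y4 ≥ 0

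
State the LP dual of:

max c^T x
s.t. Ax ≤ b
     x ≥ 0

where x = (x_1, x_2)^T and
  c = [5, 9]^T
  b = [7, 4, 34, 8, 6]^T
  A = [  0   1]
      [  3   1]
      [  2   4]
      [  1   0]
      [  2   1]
Minimize: z = 7y1 + 4y2 + 34y3 + 8y4 + 6y5

Subject to:
  C1: -3y2 - 2y3 - y4 - 2y5 ≤ -5
  C2: -y1 - y2 - 4y3 - y5 ≤ -9
  y1, y2, y3, y4, y5 ≥ 0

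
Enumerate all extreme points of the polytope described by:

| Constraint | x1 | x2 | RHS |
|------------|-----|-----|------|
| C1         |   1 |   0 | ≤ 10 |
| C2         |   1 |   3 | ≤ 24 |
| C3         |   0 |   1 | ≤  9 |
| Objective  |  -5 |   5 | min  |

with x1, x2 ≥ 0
Each vertex is the intersection of two constraint boundaries that also satisfies all remaining constraints:
  x1 = 0 and x2 = 0 → (0, 0)
  x1 = 10 and x2 = 0 → (10, 0)
  x1 = 10 and x1 + 3x2 = 24 → (10, 4.667)
  x1 + 3x2 = 24 and x1 = 0 → (0, 8)

Vertices: (0, 0), (10, 0), (10, 4.667), (0, 8)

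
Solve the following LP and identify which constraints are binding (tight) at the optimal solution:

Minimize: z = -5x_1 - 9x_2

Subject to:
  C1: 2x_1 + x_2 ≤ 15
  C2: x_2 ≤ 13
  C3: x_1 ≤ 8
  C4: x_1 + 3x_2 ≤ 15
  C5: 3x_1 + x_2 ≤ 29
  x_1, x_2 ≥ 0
Optimal: x_1 = 6, x_2 = 3
Binding: C1, C4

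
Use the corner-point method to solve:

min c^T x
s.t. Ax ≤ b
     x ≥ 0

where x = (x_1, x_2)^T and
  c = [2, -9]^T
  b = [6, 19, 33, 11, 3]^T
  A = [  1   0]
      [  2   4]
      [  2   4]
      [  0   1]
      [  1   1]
x_1 = 0, x_2 = 3, z = -27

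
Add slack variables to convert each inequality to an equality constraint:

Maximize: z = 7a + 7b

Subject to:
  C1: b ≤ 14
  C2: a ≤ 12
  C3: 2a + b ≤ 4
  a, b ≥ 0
max z = 7a + 7b

s.t.
  b + s1 = 14
  a + s2 = 12
  2a + b + s3 = 4
  a, b, s1, s2, s3 ≥ 0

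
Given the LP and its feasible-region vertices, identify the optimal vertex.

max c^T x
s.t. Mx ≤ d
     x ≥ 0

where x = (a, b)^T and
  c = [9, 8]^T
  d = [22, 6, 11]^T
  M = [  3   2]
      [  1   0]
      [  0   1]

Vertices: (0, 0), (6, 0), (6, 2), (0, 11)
Evaluating z = 9a + 8b at each vertex:
  (0, 0): z = 0
  (6, 0): z = 54
  (6, 2): z = 70
  (0, 11): z = 88

The largest value is z = 88, attained at (0, 11).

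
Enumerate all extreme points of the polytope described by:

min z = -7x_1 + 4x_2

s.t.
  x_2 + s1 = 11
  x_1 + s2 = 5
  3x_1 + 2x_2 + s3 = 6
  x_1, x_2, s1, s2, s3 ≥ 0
Each vertex is the intersection of two constraint boundaries that also satisfies all remaining constraints:
  x_1 = 0 and x_2 = 0 → (0, 0)
  3x_1 + 2x_2 = 6 and x_2 = 0 → (2, 0)
  3x_1 + 2x_2 = 6 and x_1 = 0 → (0, 3)

Vertices: (0, 0), (2, 0), (0, 3)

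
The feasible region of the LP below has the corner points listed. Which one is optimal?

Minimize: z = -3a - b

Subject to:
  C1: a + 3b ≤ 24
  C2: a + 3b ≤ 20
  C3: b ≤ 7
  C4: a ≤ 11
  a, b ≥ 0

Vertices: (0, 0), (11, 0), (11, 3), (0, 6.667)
(11, 3) with z = -36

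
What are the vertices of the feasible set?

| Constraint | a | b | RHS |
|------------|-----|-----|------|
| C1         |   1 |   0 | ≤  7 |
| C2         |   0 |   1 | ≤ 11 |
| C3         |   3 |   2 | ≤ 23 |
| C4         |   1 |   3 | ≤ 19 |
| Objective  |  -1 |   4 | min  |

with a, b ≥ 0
Each vertex is the intersection of two constraint boundaries that also satisfies all remaining constraints:
  a = 0 and b = 0 → (0, 0)
  a = 7 and b = 0 → (7, 0)
  a = 7 and 3a + 2b = 23 → (7, 1)
  3a + 2b = 23 and a + 3b = 19 → (4.429, 4.857)
  a + 3b = 19 and a = 0 → (0, 6.333)

Vertices: (0, 0), (7, 0), (7, 1), (4.429, 4.857), (0, 6.333)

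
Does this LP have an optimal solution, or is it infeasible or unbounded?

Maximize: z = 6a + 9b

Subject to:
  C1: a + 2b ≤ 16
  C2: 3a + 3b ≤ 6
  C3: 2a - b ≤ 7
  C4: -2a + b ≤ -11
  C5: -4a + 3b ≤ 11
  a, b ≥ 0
C3 requires 2a - b ≤ 7, while C4 (-2a + b ≤ -11) is equivalent to 2a - b ≥ 11. Together they would need 11 ≤ 2a - b ≤ 7, which is impossible since 11 > 7. No point satisfies all constraints.

Infeasible: no point satisfies all constraints simultaneously.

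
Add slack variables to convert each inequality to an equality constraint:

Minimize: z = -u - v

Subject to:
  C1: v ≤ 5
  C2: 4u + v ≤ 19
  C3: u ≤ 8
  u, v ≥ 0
min z = -u - v

s.t.
  v + s1 = 5
  4u + v + s2 = 19
  u + s3 = 8
  u, v, s1, s2, s3 ≥ 0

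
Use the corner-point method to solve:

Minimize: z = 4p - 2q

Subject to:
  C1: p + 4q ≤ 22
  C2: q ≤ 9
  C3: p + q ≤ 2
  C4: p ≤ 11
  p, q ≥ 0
Each vertex is the intersection of two constraint boundaries that also satisfies all remaining constraints:
  p = 0 and q = 0 → (0, 0)
  p + q = 2 and q = 0 → (2, 0)
  p + q = 2 and p = 0 → (0, 2)

Evaluating z = 4p - 2q at each vertex:
  (0, 0): z = 0
  (2, 0): z = 8
  (0, 2): z = -4

The minimum is at (0, 2) with z = -4.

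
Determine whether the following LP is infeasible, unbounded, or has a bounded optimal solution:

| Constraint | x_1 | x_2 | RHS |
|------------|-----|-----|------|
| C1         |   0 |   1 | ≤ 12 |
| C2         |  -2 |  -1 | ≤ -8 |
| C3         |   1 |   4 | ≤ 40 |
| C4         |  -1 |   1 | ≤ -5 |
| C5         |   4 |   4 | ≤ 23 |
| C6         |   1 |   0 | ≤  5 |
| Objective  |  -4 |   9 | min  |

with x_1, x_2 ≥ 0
The point (5, 0) satisfies every constraint, so the LP is feasible; the constraints give x_1 ≤ 5 and x_2 ≤ 12, which with x_1, x_2 ≥ 0 keep the feasible region inside a bounded box. A feasible, bounded LP attains a finite optimum at a vertex.

Bounded optimum: z* = -20 at (5, 0).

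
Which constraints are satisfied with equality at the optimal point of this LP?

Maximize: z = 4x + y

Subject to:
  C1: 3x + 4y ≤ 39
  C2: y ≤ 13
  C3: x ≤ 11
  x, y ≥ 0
Optimal: x = 11, y = 1.5
Slack at optimum:
  C1: slack = 0 (binding)
  C2: slack = 11.5
  C3: slack = 0 (binding)
  x ≥ 0: x = 11
  y ≥ 0: y = 1.5
Binding constraints: C1, C3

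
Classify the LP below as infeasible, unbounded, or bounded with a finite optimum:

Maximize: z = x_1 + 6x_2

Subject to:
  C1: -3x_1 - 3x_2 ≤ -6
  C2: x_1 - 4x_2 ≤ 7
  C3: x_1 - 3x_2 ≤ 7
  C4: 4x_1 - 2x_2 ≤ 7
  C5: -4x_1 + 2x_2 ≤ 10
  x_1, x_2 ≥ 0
Feasible point: (0, 2) satisfies every constraint, so the LP is feasible.
Direction d = (1, 2): for each constraint row a, a·d ≤ 0 —
  (-3)(1) + (-3)(2) = -9 ≤ 0
  (1)(1) + (-4)(2) = -7 ≤ 0
  (1)(1) + (-3)(2) = -5 ≤ 0
  (4)(1) + (-2)(2) = 0 ≤ 0
  (-4)(1) + (2)(2) = 0 ≤ 0
and d ≥ 0, so (0, 2) + t·d stays feasible for every t ≥ 0. Along this ray z = x_1 + 6x_2 changes by 13 per unit t, so z → +∞.

The LP is unbounded; z can be made arbitrarily large.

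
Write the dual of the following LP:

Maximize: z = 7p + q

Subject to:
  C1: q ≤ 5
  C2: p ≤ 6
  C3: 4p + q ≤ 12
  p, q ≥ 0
Minimize: z = 5y1 + 6y2 + 12y3

Subject to:
  C1: -y2 - 4y3 ≤ -7
  C2: -y1 - y3 ≤ -1
  y1, y2, y3 ≥ 0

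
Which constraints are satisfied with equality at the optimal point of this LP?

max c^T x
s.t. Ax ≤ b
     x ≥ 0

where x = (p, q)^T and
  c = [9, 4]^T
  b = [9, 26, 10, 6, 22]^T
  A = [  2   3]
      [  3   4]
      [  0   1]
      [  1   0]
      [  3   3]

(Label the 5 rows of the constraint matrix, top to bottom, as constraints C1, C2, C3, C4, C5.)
Optimal: p = 4.5, q = 0
Slack at optimum:
  C1: slack = 0 (binding)
  C2: slack = 12.5
  C3: slack = 10
  C4: slack = 1.5
  C5: slack = 8.5
  p ≥ 0: p = 4.5
  q ≥ 0: q = 0 (binding)
Binding constraints: C1, q ≥ 0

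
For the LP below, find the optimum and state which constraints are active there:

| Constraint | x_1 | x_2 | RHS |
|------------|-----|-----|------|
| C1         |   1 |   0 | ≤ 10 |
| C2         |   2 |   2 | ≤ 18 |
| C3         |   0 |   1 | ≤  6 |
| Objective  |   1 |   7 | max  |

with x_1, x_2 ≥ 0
Optimal: x_1 = 3, x_2 = 6
Slack at optimum:
  C1: slack = 7
  C2: slack = 0 (binding)
  C3: slack = 0 (binding)
  x_1 ≥ 0: x_1 = 3
  x_2 ≥ 0: x_2 = 6
Binding constraints: C2, C3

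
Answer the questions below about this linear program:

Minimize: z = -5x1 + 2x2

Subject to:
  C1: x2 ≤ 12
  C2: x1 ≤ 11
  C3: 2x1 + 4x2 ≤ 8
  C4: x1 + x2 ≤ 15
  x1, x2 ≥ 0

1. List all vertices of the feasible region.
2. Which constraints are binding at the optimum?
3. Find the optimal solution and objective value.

1. (0, 0), (4, 0), (0, 2)
2. C3, x2 ≥ 0
3. x1 = 4, x2 = 0, z = -20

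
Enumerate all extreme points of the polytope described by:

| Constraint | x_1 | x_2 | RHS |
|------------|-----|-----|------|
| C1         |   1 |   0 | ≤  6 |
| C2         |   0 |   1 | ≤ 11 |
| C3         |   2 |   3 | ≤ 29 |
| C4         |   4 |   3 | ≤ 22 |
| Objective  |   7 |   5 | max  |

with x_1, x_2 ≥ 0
Each vertex is the intersection of two constraint boundaries that also satisfies all remaining constraints:
  x_1 = 0 and x_2 = 0 → (0, 0)
  4x_1 + 3x_2 = 22 and x_2 = 0 → (5.5, 0)
  4x_1 + 3x_2 = 22 and x_1 = 0 → (0, 7.333)

Vertices: (0, 0), (5.5, 0), (0, 7.333)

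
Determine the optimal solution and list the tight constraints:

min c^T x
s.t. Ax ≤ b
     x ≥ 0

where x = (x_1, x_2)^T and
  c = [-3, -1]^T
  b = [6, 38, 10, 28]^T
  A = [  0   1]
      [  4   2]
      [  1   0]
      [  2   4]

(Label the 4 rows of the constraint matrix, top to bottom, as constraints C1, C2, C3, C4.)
Optimal: x_1 = 9.5, x_2 = 0
Slack at optimum:
  C1: slack = 6
  C2: slack = 0 (binding)
  C3: slack = 0.5
  C4: slack = 9
  x_1 ≥ 0: x_1 = 9.5
  x_2 ≥ 0: x_2 = 0 (binding)
Binding constraints: C2, x_2 ≥ 0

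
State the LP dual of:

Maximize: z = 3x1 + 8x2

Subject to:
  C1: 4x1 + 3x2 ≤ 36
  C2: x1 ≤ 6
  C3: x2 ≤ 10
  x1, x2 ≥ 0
Minimize: z = 36y1 + 6y2 + 10y3

Subject to:
  C1: -4y1 - y2 ≤ -3
  C2: -3y1 - y3 ≤ -8
  y1, y2, y3 ≥ 0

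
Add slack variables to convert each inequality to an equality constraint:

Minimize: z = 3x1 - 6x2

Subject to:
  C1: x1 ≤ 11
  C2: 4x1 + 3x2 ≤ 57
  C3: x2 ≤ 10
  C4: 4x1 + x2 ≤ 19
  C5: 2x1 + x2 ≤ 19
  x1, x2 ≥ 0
min z = 3x1 - 6x2

s.t.
  x1 + s1 = 11
  4x1 + 3x2 + s2 = 57
  x2 + s3 = 10
  4x1 + x2 + s4 = 19
  2x1 + x2 + s5 = 19
  x1, x2, s1, s2, s3, s4, s5 ≥ 0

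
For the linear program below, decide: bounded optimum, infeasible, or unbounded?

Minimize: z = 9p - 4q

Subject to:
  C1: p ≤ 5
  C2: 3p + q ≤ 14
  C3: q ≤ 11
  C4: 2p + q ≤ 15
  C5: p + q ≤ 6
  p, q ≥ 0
The point (0, 6) satisfies every constraint, so the LP is feasible; the constraints give p ≤ 5 and q ≤ 11, which with p, q ≥ 0 keep the feasible region inside a bounded box. A feasible, bounded LP attains a finite optimum at a vertex.

Bounded optimum: z* = -24 at (0, 6).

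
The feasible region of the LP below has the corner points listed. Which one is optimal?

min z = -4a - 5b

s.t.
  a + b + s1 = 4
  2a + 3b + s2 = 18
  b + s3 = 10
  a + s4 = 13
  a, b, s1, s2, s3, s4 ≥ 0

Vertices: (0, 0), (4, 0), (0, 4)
(0, 4) with z = -20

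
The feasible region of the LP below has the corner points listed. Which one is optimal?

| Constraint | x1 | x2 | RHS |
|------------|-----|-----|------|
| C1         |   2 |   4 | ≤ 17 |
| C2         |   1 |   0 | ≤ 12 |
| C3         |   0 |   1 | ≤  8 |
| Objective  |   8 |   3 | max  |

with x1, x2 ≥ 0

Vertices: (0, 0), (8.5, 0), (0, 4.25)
Evaluating z = 8x1 + 3x2 at each vertex:
  (0, 0): z = 0
  (8.5, 0): z = 68
  (0, 4.25): z = 12.75

The largest value is z = 68, attained at (8.5, 0).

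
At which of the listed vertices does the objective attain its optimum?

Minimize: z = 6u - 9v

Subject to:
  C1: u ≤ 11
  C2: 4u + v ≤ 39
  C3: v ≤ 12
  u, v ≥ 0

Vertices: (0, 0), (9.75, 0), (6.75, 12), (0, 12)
(0, 12) with z = -108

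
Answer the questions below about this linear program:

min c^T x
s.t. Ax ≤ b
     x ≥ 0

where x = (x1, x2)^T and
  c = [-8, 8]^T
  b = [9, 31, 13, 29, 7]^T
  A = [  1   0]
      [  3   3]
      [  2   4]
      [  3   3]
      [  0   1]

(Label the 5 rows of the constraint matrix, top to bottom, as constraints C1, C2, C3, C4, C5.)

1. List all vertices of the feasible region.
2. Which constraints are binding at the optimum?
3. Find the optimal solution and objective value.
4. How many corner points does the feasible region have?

1. (0, 0), (6.5, 0), (0, 3.25)
2. C3, x2 ≥ 0
3. x1 = 6.5, x2 = 0, z = -52
4. 3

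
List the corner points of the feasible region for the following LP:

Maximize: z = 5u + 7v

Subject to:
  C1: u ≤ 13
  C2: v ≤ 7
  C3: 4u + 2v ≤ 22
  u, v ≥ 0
Each vertex is the intersection of two constraint boundaries that also satisfies all remaining constraints:
  u = 0 and v = 0 → (0, 0)
  4u + 2v = 22 and v = 0 → (5.5, 0)
  v = 7 and 4u + 2v = 22 → (2, 7)
  v = 7 and u = 0 → (0, 7)

Vertices: (0, 0), (5.5, 0), (2, 7), (0, 7)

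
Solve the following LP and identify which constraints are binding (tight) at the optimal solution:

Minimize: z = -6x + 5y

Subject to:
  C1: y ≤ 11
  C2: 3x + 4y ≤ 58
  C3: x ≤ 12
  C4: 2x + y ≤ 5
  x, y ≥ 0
Optimal: x = 2.5, y = 0
Binding: C4, y ≥ 0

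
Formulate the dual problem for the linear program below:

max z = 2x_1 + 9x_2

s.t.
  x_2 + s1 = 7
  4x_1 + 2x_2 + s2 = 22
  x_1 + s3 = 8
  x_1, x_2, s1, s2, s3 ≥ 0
Minimize: z = 7y1 + 22y2 + 8y3

Subject to:
  C1: -4y2 - y3 ≤ -2
  C2: -y1 - 2y2 ≤ -9
  y1, y2, y3 ≥ 0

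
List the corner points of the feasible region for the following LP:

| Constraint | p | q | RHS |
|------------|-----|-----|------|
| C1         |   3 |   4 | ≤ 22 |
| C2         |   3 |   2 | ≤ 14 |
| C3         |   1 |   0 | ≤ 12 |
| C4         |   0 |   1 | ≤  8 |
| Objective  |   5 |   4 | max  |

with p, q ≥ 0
Each vertex is the intersection of two constraint boundaries that also satisfies all remaining constraints:
  p = 0 and q = 0 → (0, 0)
  3p + 2q = 14 and q = 0 → (4.667, 0)
  3p + 4q = 22 and 3p + 2q = 14 → (2, 4)
  3p + 4q = 22 and p = 0 → (0, 5.5)

Vertices: (0, 0), (4.667, 0), (2, 4), (0, 5.5)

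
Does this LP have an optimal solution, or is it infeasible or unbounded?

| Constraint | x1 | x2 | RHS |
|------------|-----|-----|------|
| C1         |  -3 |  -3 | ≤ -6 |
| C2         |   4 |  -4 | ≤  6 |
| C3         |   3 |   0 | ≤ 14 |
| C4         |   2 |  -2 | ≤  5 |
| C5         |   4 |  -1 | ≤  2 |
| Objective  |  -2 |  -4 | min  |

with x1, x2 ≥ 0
Feasible point: (0, 2) satisfies every constraint, so the LP is feasible.
Direction d = (0, 1): for each constraint row a, a·d ≤ 0 —
  (-3)(0) + (-3)(1) = -3 ≤ 0
  (4)(0) + (-4)(1) = -4 ≤ 0
  (3)(0) + (0)(1) = 0 ≤ 0
  (2)(0) + (-2)(1) = -2 ≤ 0
  (4)(0) + (-1)(1) = -1 ≤ 0
and d ≥ 0, so (0, 2) + t·d stays feasible for every t ≥ 0. Along this ray z = -2x1 - 4x2 changes by -4 per unit t, so z → −∞.

The LP is unbounded; z can be made arbitrarily small.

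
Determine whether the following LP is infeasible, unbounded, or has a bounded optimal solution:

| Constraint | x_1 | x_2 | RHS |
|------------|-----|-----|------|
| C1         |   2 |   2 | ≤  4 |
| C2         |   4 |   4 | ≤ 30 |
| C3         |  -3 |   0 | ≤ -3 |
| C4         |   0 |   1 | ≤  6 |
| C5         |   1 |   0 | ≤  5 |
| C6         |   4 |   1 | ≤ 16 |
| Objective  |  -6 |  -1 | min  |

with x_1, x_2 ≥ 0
The point (2, 0) satisfies every constraint, so the LP is feasible; the constraints give x_1 ≤ 5 and x_2 ≤ 6, which with x_1, x_2 ≥ 0 keep the feasible region inside a bounded box. A feasible, bounded LP attains a finite optimum at a vertex.

Evaluating z = -6x_1 - x_2 at each vertex:
  (1, 0): z = -6
  (2, 0): z = -12
  (1, 1): z = -7

The LP has an optimal solution: (2, 0) with z = -12.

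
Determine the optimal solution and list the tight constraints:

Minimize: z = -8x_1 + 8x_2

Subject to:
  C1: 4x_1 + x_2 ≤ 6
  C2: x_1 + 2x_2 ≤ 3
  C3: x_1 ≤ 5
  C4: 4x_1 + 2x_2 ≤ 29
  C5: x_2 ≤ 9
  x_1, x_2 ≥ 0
Optimal: x_1 = 1.5, x_2 = 0
Binding: C1, x_2 ≥ 0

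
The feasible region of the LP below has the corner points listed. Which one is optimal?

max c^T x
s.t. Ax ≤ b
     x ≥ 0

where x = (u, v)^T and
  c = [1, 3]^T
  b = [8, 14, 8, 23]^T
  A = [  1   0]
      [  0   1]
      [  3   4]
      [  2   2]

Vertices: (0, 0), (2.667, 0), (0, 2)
Evaluating z = u + 3v at each vertex:
  (0, 0): z = 0
  (2.667, 0): z = 2.667
  (0, 2): z = 6

The largest value is z = 6, attained at (0, 2).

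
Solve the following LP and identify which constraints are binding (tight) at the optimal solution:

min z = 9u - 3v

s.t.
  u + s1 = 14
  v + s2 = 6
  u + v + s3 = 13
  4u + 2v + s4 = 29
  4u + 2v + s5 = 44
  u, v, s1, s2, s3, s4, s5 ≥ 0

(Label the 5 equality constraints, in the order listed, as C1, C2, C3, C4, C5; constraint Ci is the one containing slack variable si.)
Optimal: u = 0, v = 6
Slack at optimum:
  C1: slack = 14
  C2: slack = 0 (binding)
  C3: slack = 7
  C4: slack = 17
  C5: slack = 32
  u ≥ 0: u = 0 (binding)
  v ≥ 0: v = 6
Binding constraints: C2, u ≥ 0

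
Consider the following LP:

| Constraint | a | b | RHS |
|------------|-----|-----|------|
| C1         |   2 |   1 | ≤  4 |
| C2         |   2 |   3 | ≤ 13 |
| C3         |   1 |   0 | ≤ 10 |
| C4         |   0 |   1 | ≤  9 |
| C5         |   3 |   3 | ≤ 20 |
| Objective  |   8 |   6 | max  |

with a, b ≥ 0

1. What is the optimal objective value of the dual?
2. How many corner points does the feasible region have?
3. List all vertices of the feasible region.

1. 24 (by strong duality, equal to the primal optimum)
2. 3
3. (0, 0), (2, 0), (0, 4)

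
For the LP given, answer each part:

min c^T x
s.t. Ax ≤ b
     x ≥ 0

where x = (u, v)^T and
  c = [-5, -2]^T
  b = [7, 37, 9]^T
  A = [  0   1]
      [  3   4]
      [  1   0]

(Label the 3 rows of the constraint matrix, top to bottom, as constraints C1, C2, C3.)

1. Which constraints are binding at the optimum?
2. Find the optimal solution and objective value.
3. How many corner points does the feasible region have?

1. C2, C3
2. u = 9, v = 2.5, z = -50
3. 5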